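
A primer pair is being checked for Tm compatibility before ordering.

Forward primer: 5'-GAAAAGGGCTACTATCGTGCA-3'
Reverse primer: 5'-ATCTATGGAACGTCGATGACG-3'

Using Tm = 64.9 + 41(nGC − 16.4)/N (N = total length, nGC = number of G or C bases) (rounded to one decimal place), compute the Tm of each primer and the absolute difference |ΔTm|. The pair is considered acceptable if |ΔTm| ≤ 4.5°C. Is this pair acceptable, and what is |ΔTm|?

|ΔTm| = 0.0°C; the pair is acceptable.

Forward: G+C = 10, N = 21 → Tm = 64.9 + 41·(10 − 16.4)/21 = 52.4°C.
Reverse: G+C = 10, N = 21 → Tm = 64.9 + 41·(10 − 16.4)/21 = 52.4°C.
|ΔTm| = |52.4 − 52.4| = 0.0°C, ≤ 4.5°C.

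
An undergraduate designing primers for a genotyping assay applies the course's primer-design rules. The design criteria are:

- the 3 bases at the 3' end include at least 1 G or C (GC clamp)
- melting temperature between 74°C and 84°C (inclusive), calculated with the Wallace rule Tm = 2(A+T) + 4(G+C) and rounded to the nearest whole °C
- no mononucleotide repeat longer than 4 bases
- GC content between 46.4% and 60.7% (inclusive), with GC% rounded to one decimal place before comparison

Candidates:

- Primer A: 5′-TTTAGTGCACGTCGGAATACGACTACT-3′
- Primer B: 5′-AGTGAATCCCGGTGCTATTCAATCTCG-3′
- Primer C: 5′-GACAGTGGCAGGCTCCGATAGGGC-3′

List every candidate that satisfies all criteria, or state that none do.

Primer B only.

Primer A (27 nt, A=7 T=8 G=6 C=6): 3' end ACT has 1 G/C ✓; Tm = 2·15 + 4·12 = 78°C ✓; longest run = 3 ✓; GC 12/27 = 44.4%, outside 46.4–60.7% ✗ — fails.
Primer B (27 nt, A=6 T=8 G=6 C=7): 3' end TCG has 2 G/C ✓; Tm = 2·14 + 4·13 = 80°C ✓; longest run = 3 ✓; GC 13/27 = 48.1% ✓ — passes.
Primer C (24 nt, A=5 T=3 G=10 C=6): 3' end GGC has 3 G/C ✓; Tm = 2·8 + 4·16 = 80°C ✓; longest run = 3 ✓; GC 16/24 = 66.7%, outside 46.4–60.7% ✗ — fails.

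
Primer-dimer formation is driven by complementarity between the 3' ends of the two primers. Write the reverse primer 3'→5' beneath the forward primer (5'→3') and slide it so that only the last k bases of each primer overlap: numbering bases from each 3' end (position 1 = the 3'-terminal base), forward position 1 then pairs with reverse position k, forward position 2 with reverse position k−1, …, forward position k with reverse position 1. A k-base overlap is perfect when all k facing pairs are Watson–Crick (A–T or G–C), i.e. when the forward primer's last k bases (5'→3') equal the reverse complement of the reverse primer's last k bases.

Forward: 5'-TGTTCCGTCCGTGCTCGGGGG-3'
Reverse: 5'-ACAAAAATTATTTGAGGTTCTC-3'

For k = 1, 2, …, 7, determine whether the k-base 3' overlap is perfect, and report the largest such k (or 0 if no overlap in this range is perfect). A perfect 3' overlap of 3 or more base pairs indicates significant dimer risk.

Last 7 bases (5'→3') — forward …TCGGGGG, reverse …GGTTCTC.
Reverse complement of the reverse primer's last 7 bases: GAGAACC; its first k bases are the reverse complement of the reverse primer's last k bases, so a perfect k-base overlap needs the forward primer's last k bases to equal them.
Comparing (forward last k vs required): k=1: G vs G ✓; k=2: GG vs GA ✗; k=3: GGG vs GAG ✗; k=4: GGGG vs GAGA ✗; k=5: GGGGG vs GAGAA ✗; k=6: CGGGGG vs GAGAAC ✗; k=7: TCGGGGG vs GAGAACC ✗.
Only k = 1 is perfect, so the longest perfect 3' overlap is 1.

Longest perfect overlap: 1 complementary base pair; below the dimer-risk threshold (threshold 3).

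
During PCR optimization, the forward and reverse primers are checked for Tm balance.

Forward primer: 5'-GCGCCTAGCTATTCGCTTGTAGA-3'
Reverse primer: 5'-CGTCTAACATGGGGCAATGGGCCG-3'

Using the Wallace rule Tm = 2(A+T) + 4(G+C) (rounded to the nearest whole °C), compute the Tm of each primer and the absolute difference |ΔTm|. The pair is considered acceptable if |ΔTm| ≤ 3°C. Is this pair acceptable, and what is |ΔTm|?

|ΔTm| = 8°C; the pair is not acceptable.

Forward: A=4 T=7 G=6 C=6 → Tm = 2·11 + 4·12 = 70°C.
Reverse: A=5 T=4 G=9 C=6 → Tm = 2·9 + 4·15 = 78°C.
|ΔTm| = |70 − 78| = 8°C, > 3°C.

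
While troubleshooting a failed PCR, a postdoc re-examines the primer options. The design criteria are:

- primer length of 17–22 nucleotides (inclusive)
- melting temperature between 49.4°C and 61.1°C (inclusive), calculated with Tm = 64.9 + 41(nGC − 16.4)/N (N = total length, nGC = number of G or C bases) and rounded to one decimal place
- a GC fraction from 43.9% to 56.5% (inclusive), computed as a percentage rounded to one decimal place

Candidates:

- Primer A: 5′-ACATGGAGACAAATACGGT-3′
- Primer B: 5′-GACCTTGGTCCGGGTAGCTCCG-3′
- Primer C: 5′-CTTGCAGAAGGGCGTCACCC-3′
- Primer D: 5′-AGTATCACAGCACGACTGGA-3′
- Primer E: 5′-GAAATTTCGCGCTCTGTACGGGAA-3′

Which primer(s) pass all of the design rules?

Primer A (19 nt, A=8 T=3 G=5 C=3): length 19 ✓; Tm = 64.9 + 41·(8 − 16.4)/19 = 46.8°C, outside 49.4–61.1°C ✗; GC 8/19 = 42.1%, outside 43.9–56.5% ✗ — fails.
Primer B (22 nt, A=2 T=5 G=8 C=7): length 22 ✓; Tm = 64.9 + 41·(15 − 16.4)/22 = 62.3°C, outside 49.4–61.1°C ✗; GC 15/22 = 68.2%, outside 43.9–56.5% ✗ — fails.
Primer C (20 nt, A=4 T=3 G=6 C=7): length 20 ✓; Tm = 64.9 + 41·(13 − 16.4)/20 = 57.9°C ✓; GC 13/20 = 65.0%, outside 43.9–56.5% ✗ — fails.
Primer D (20 nt, A=7 T=3 G=5 C=5): length 20 ✓; Tm = 64.9 + 41·(10 − 16.4)/20 = 51.8°C ✓; GC 10/20 = 50.0% ✓ — passes.
Primer E (24 nt, A=6 T=6 G=7 C=5): length 24, outside 17–22 ✗; Tm = 64.9 + 41·(12 − 16.4)/24 = 57.4°C ✓; GC 12/24 = 50.0% ✓ — fails.

Primer D only.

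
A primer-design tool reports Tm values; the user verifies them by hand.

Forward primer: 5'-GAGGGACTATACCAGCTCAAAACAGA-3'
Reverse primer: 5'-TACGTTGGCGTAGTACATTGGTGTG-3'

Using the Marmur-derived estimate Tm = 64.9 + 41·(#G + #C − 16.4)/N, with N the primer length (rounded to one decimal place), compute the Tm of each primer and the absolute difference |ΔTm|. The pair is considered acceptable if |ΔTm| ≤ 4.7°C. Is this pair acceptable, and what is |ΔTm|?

Forward: G+C = 12, N = 26 → Tm = 64.9 + 41·(12 − 16.4)/26 = 58.0°C.
Reverse: G+C = 12, N = 25 → Tm = 64.9 + 41·(12 − 16.4)/25 = 57.7°C.
|ΔTm| = |58.0 − 57.7| = 0.3°C, ≤ 4.7°C.

|ΔTm| = 0.3°C; the pair is acceptable.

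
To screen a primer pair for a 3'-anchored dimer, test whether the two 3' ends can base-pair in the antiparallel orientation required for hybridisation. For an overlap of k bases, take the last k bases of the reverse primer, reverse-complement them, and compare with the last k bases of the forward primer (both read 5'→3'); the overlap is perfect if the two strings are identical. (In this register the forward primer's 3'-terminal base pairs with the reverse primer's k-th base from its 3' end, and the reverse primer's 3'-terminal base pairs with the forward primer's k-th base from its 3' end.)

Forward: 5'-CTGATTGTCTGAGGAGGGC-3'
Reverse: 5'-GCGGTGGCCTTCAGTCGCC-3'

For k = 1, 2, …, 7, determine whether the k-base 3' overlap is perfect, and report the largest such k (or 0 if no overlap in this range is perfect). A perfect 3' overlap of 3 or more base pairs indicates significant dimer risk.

Longest perfect overlap: 3 complementary base pairs; significant dimer risk (threshold 3).

Last 7 bases (5'→3') — forward …GGAGGGC, reverse …AGTCGCC.
Reverse complement of the reverse primer's last 7 bases: GGCGACT; its first k bases are the reverse complement of the reverse primer's last k bases, so a perfect k-base overlap needs the forward primer's last k bases to equal them.
Comparing (forward last k vs required): k=1: C vs G ✗; k=2: GC vs GG ✗; k=3: GGC vs GGC ✓; k=4: GGGC vs GGCG ✗; k=5: AGGGC vs GGCGA ✗; k=6: GAGGGC vs GGCGAC ✗; k=7: GGAGGGC vs GGCGACT ✗.
Only k = 3 is perfect, so the longest perfect 3' overlap is 3.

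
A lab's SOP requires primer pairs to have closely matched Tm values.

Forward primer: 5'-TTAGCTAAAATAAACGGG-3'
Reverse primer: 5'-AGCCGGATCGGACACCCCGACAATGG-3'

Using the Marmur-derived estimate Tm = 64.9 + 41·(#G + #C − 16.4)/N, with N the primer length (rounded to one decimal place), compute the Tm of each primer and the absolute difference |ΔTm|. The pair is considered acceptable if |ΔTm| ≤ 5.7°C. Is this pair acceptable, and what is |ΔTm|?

|ΔTm| = 24.6°C; the pair is not acceptable.

Forward: G+C = 6, N = 18 → Tm = 64.9 + 41·(6 − 16.4)/18 = 41.2°C.
Reverse: G+C = 17, N = 26 → Tm = 64.9 + 41·(17 − 16.4)/26 = 65.8°C.
|ΔTm| = |41.2 − 65.8| = 24.6°C, > 5.7°C.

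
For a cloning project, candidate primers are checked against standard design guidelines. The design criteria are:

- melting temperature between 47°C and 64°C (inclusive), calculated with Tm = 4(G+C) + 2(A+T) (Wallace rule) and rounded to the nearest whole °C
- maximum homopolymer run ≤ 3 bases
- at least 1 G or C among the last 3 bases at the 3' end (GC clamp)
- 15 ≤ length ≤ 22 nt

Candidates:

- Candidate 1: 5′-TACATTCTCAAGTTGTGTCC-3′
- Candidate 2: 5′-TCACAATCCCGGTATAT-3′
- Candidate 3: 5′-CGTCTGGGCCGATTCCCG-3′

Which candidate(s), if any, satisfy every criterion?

Candidate 1 and Candidate 3.

Candidate 1 (20 nt, A=4 T=8 G=3 C=5): Tm = 2·12 + 4·8 = 56°C ✓; longest run = 2 ✓; 3' end TCC has 2 G/C ✓; length 20 ✓ — passes.
Candidate 2 (17 nt, A=5 T=5 G=2 C=5): Tm = 2·10 + 4·7 = 48°C ✓; longest run = 3 ✓; 3' end TAT has 0 G/C, need ≥1 ✗; length 17 ✓ — fails.
Candidate 3 (18 nt, A=1 T=4 G=6 C=7): Tm = 2·5 + 4·13 = 62°C ✓; longest run = 3 ✓; 3' end CCG has 3 G/C ✓; length 18 ✓ — passes.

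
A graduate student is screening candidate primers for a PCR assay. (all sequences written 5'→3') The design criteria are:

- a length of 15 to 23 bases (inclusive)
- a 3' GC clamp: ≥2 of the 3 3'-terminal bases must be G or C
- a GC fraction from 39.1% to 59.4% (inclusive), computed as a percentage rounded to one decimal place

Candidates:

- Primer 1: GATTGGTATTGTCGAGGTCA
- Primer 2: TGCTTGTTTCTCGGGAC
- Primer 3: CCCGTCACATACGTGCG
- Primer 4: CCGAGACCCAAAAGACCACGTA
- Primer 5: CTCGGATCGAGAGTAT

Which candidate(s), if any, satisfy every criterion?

Primer 2 only.

Primer 1 (20 nt, A=4 T=7 G=7 C=2): length 20 ✓; 3' end TCA has 1 G/C, need ≥2 ✗; GC 9/20 = 45.0% ✓ — fails.
Primer 2 (17 nt, A=1 T=7 G=5 C=4): length 17 ✓; 3' end GAC has 2 G/C ✓; GC 9/17 = 52.9% ✓ — passes.
Primer 3 (17 nt, A=3 T=3 G=4 C=7): length 17 ✓; 3' end GCG has 3 G/C ✓; GC 11/17 = 64.7%, outside 39.1–59.4% ✗ — fails.
Primer 4 (22 nt, A=9 T=1 G=4 C=8): length 22 ✓; 3' end GTA has 1 G/C, need ≥2 ✗; GC 12/22 = 54.5% ✓ — fails.
Primer 5 (16 nt, A=4 T=4 G=5 C=3): length 16 ✓; 3' end TAT has 0 G/C, need ≥2 ✗; GC 8/16 = 50.0% ✓ — fails.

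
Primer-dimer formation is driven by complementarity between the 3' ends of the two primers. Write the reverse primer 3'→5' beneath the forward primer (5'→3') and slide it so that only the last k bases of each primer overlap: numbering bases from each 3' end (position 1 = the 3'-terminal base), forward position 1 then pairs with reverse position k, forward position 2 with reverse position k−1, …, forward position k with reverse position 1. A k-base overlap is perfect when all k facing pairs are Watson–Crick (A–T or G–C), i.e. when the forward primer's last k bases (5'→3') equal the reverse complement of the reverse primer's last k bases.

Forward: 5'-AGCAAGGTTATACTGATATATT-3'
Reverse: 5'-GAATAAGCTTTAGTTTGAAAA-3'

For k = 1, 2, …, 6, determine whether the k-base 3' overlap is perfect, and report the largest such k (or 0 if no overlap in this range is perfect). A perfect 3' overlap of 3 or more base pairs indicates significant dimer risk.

Longest perfect overlap: 2 complementary base pairs; below the dimer-risk threshold (threshold 3).

Last 6 bases (5'→3') — forward …TATATT, reverse …TGAAAA.
Reverse complement of the reverse primer's last 6 bases: TTTTCA; its first k bases are the reverse complement of the reverse primer's last k bases, so a perfect k-base overlap needs the forward primer's last k bases to equal them.
Comparing (forward last k vs required): k=1: T vs T ✓; k=2: TT vs TT ✓; k=3: ATT vs TTT ✗; k=4: TATT vs TTTT ✗; k=5: ATATT vs TTTTC ✗; k=6: TATATT vs TTTTCA ✗.
Perfect overlaps at k = 1, 2; the largest is 2.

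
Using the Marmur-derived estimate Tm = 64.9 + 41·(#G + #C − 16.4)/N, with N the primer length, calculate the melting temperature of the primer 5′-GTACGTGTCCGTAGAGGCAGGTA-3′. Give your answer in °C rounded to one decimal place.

58.8°C

Base counts: A=5, T=5, G=9, C=4; G+C = 13, N = 23.
Tm = 64.9 + 41·(13 − 16.4)/23 = 64.9 + -139.40/23 = 58.8°C.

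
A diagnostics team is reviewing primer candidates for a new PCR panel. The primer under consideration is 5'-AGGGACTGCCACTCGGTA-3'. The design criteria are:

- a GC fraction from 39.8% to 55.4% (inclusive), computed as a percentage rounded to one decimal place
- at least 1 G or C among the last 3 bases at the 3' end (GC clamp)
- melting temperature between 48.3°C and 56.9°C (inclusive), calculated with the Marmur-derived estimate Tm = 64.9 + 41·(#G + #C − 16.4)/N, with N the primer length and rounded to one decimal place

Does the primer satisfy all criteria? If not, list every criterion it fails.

Base counts: A=4, T=3, G=6, C=5 (length 18).
GC content: GC 11/18 = 61.1%, outside 39.8–55.4% ✗
GC clamp: 3' end GTA has 1 G/C ✓
Tm: Tm = 64.9 + 41·(11 − 16.4)/18 = 52.6°C ✓

Fails: GC content.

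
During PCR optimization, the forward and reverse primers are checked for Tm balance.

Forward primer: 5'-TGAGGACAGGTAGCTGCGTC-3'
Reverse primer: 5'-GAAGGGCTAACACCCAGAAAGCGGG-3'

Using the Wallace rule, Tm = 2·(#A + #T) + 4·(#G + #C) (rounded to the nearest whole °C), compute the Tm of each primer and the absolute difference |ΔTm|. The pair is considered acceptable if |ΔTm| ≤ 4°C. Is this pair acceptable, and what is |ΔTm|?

Forward: A=4 T=4 G=8 C=4 → Tm = 2·8 + 4·12 = 64°C.
Reverse: A=9 T=1 G=9 C=6 → Tm = 2·10 + 4·15 = 80°C.
|ΔTm| = |64 − 80| = 16°C, > 4°C.

|ΔTm| = 16°C; the pair is not acceptable.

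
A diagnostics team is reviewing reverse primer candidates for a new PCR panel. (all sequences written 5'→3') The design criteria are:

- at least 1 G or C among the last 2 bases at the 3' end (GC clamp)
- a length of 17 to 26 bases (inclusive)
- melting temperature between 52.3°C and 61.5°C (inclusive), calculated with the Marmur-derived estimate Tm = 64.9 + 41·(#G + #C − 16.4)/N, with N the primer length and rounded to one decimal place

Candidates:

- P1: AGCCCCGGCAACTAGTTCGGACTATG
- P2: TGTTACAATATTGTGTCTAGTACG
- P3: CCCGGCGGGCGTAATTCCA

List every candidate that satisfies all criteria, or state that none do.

P1 (26 nt, A=6 T=5 G=7 C=8): 3' end TG has 1 G/C ✓; length 26 ✓; Tm = 64.9 + 41·(15 − 16.4)/26 = 62.7°C, outside 52.3–61.5°C ✗ — fails.
P2 (24 nt, A=6 T=10 G=5 C=3): 3' end CG has 2 G/C ✓; length 24 ✓; Tm = 64.9 + 41·(8 − 16.4)/24 = 50.6°C, outside 52.3–61.5°C ✗ — fails.
P3 (19 nt, A=3 T=3 G=6 C=7): 3' end CA has 1 G/C ✓; length 19 ✓; Tm = 64.9 + 41·(13 − 16.4)/19 = 57.6°C ✓ — passes.

P3 only.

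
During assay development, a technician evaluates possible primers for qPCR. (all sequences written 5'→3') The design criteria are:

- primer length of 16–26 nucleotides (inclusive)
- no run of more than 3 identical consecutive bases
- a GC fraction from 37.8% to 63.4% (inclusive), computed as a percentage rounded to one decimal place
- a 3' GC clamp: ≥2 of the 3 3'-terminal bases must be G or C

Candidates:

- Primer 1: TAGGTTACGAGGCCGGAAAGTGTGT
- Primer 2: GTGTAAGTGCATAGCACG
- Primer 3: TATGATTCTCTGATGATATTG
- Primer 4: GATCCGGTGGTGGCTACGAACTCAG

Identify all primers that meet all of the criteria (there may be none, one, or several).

Primer 2 and Primer 4.

Primer 1 (25 nt, A=6 T=6 G=10 C=3): length 25 ✓; longest run = 3 ✓; GC 13/25 = 52.0% ✓; 3' end TGT has 1 G/C, need ≥2 ✗ — fails.
Primer 2 (18 nt, A=5 T=4 G=6 C=3): length 18 ✓; longest run = 2 ✓; GC 9/18 = 50.0% ✓; 3' end ACG has 2 G/C ✓ — passes.
Primer 3 (21 nt, A=5 T=10 G=4 C=2): length 21 ✓; longest run = 2 ✓; GC 6/21 = 28.6%, outside 37.8–63.4% ✗; 3' end TTG has 1 G/C, need ≥2 ✗ — fails.
Primer 4 (25 nt, A=5 T=5 G=9 C=6): length 25 ✓; longest run = 2 ✓; GC 15/25 = 60.0% ✓; 3' end CAG has 2 G/C ✓ — passes.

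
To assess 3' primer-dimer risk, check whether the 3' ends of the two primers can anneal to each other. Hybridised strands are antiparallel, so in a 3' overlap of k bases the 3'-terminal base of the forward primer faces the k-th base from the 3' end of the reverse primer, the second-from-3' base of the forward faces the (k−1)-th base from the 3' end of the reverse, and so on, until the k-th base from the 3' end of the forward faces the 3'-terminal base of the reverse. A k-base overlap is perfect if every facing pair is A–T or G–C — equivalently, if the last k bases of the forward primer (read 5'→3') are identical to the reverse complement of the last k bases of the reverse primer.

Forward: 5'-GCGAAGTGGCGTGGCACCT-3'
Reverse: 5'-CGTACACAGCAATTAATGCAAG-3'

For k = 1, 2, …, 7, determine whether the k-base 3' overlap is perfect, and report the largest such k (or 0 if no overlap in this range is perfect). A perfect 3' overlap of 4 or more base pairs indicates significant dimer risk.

Longest perfect overlap: 2 complementary base pairs; below the dimer-risk threshold (threshold 4).

Last 7 bases (5'→3') — forward …GGCACCT, reverse …ATGCAAG.
Reverse complement of the reverse primer's last 7 bases: CTTGCAT; its first k bases are the reverse complement of the reverse primer's last k bases, so a perfect k-base overlap needs the forward primer's last k bases to equal them.
Comparing (forward last k vs required): k=1: T vs C ✗; k=2: CT vs CT ✓; k=3: CCT vs CTT ✗; k=4: ACCT vs CTTG ✗; k=5: CACCT vs CTTGC ✗; k=6: GCACCT vs CTTGCA ✗; k=7: GGCACCT vs CTTGCAT ✗.
Only k = 2 is perfect, so the longest perfect 3' overlap is 2.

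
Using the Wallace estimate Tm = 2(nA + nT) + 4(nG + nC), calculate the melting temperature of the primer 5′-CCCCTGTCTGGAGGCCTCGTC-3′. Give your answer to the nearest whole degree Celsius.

Base counts: A=1, T=5, G=6, C=9 (length 21).
Tm = 2·(1+5) + 4·(6+9) = 2·6 + 4·15 = 12 + 60 = 72°C.

72°C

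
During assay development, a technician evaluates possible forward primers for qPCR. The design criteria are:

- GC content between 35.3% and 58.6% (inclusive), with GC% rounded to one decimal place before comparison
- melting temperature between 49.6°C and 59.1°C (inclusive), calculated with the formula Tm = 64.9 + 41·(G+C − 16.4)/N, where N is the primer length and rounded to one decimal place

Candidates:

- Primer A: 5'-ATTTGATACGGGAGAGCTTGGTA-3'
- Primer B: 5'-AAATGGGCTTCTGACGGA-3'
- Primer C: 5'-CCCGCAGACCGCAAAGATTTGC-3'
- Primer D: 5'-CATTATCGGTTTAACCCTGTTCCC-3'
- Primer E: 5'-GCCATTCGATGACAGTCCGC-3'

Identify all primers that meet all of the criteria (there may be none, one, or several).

Primer A and Primer D.

Primer A (23 nt, A=6 T=7 G=8 C=2): GC 10/23 = 43.5% ✓; Tm = 64.9 + 41·(10 − 16.4)/23 = 53.5°C ✓ — passes.
Primer B (18 nt, A=5 T=4 G=6 C=3): GC 9/18 = 50.0% ✓; Tm = 64.9 + 41·(9 − 16.4)/18 = 48.0°C, outside 49.6–59.1°C ✗ — fails.
Primer C (22 nt, A=6 T=3 G=5 C=8): GC 13/22 = 59.1%, outside 35.3–58.6% ✗; Tm = 64.9 + 41·(13 − 16.4)/22 = 58.6°C ✓ — fails.
Primer D (24 nt, A=4 T=9 G=3 C=8): GC 11/24 = 45.8% ✓; Tm = 64.9 + 41·(11 − 16.4)/24 = 55.7°C ✓ — passes.
Primer E (20 nt, A=4 T=4 G=5 C=7): GC 12/20 = 60.0%, outside 35.3–58.6% ✗; Tm = 64.9 + 41·(12 − 16.4)/20 = 55.9°C ✓ — fails.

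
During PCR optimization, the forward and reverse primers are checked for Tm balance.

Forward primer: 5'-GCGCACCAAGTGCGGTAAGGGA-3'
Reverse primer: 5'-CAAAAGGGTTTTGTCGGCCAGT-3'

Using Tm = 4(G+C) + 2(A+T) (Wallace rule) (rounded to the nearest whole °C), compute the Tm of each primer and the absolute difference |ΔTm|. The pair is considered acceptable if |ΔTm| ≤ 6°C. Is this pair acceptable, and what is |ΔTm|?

Forward: A=6 T=2 G=9 C=5 → Tm = 2·8 + 4·14 = 72°C.
Reverse: A=5 T=6 G=7 C=4 → Tm = 2·11 + 4·11 = 66°C.
|ΔTm| = |72 − 66| = 6°C, ≤ 6°C.

|ΔTm| = 6°C; the pair is acceptable.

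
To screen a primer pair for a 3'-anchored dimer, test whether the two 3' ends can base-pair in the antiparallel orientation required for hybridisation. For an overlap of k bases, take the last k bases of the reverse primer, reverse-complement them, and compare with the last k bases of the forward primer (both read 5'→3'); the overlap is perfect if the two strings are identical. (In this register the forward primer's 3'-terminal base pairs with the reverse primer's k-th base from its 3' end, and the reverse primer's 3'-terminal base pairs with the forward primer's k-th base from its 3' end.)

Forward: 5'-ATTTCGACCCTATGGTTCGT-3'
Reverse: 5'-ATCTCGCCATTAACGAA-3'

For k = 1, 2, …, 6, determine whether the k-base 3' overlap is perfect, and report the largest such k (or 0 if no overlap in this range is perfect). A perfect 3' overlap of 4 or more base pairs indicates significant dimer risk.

Last 6 bases (5'→3') — forward …GTTCGT, reverse …AACGAA.
Reverse complement of the reverse primer's last 6 bases: TTCGTT; its first k bases are the reverse complement of the reverse primer's last k bases, so a perfect k-base overlap needs the forward primer's last k bases to equal them.
Comparing (forward last k vs required): k=1: T vs T ✓; k=2: GT vs TT ✗; k=3: CGT vs TTC ✗; k=4: TCGT vs TTCG ✗; k=5: TTCGT vs TTCGT ✓; k=6: GTTCGT vs TTCGTT ✗.
Perfect overlaps at k = 1, 5; the largest is 5.

Longest perfect overlap: 5 complementary base pairs; significant dimer risk (threshold 4).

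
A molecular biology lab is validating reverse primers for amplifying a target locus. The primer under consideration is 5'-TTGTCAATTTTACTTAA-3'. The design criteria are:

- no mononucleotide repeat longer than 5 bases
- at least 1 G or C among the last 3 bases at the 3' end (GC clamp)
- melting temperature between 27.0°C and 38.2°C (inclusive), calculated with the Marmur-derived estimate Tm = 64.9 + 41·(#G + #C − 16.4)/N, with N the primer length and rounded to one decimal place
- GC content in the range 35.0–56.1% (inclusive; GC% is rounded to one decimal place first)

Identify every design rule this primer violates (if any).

Base counts: A=5, T=9, G=1, C=2 (length 17).
homopolymer run: longest run = 4 ✓
GC clamp: 3' end TAA has 0 G/C, need ≥1 ✗
Tm: Tm = 64.9 + 41·(3 − 16.4)/17 = 32.6°C ✓
GC content: GC 3/17 = 17.6%, outside 35.0–56.1% ✗

Fails: GC clamp, GC content.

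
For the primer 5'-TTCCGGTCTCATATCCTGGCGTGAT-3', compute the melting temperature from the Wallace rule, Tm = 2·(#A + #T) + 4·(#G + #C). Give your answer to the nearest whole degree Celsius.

76°C

Base counts: A=3, T=9, G=6, C=7 (length 25).
Tm = 2·(3+9) + 4·(6+7) = 2·12 + 4·13 = 24 + 52 = 76°C.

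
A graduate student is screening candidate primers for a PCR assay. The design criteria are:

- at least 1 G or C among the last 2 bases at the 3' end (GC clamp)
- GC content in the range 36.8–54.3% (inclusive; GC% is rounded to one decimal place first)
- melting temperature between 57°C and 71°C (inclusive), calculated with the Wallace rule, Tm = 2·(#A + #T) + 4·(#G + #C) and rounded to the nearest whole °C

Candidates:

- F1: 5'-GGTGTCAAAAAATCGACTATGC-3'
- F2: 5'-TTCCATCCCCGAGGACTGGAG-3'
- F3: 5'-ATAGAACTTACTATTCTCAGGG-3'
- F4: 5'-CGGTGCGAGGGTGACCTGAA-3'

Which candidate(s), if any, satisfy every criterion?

F1 only.

F1 (22 nt, A=8 T=5 G=5 C=4): 3' end GC has 2 G/C ✓; GC 9/22 = 40.9% ✓; Tm = 2·13 + 4·9 = 62°C ✓ — passes.
F2 (21 nt, A=4 T=4 G=6 C=7): 3' end AG has 1 G/C ✓; GC 13/21 = 61.9%, outside 36.8–54.3% ✗; Tm = 2·8 + 4·13 = 68°C ✓ — fails.
F3 (22 nt, A=7 T=7 G=4 C=4): 3' end GG has 2 G/C ✓; GC 8/22 = 36.4%, outside 36.8–54.3% ✗; Tm = 2·14 + 4·8 = 60°C ✓ — fails.
F4 (20 nt, A=4 T=3 G=9 C=4): 3' end AA has 0 G/C, need ≥1 ✗; GC 13/20 = 65.0%, outside 36.8–54.3% ✗; Tm = 2·7 + 4·13 = 66°C ✓ — fails.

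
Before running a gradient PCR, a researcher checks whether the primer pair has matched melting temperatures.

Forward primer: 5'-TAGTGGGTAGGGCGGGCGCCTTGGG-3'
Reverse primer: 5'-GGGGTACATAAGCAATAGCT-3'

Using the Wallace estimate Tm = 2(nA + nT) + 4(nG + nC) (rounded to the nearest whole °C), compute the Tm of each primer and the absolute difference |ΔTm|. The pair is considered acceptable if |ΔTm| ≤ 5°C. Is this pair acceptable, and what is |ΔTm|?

Forward: A=2 T=5 G=14 C=4 → Tm = 2·7 + 4·18 = 86°C.
Reverse: A=7 T=4 G=6 C=3 → Tm = 2·11 + 4·9 = 58°C.
|ΔTm| = |86 − 58| = 28°C, > 5°C.

|ΔTm| = 28°C; the pair is not acceptable.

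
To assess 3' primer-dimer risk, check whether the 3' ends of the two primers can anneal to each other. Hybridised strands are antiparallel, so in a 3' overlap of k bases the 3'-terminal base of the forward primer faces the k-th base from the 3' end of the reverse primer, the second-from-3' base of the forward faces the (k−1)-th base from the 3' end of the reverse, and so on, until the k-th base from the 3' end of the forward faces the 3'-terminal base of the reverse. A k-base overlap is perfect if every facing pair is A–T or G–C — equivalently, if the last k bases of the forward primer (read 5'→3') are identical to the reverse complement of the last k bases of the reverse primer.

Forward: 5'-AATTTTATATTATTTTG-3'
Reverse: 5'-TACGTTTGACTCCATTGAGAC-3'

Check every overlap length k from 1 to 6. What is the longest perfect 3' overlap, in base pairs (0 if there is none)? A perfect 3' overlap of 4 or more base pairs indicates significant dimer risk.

Longest perfect overlap: 1 complementary base pair; below the dimer-risk threshold (threshold 4).

Last 6 bases (5'→3') — forward …ATTTTG, reverse …TGAGAC.
Reverse complement of the reverse primer's last 6 bases: GTCTCA; its first k bases are the reverse complement of the reverse primer's last k bases, so a perfect k-base overlap needs the forward primer's last k bases to equal them.
Comparing (forward last k vs required): k=1: G vs G ✓; k=2: TG vs GT ✗; k=3: TTG vs GTC ✗; k=4: TTTG vs GTCT ✗; k=5: TTTTG vs GTCTC ✗; k=6: ATTTTG vs GTCTCA ✗.
Only k = 1 is perfect, so the longest perfect 3' overlap is 1.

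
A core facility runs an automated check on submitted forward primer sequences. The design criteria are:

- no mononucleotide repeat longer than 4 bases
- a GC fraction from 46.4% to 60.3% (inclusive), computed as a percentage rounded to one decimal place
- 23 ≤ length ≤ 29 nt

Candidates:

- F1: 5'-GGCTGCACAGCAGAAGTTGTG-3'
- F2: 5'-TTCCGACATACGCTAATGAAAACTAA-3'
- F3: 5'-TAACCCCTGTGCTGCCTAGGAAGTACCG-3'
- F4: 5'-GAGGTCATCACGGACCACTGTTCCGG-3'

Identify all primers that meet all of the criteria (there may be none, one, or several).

F1 (21 nt, A=5 T=4 G=8 C=4): longest run = 2 ✓; GC 12/21 = 57.1% ✓; length 21, outside 23–29 ✗ — fails.
F2 (26 nt, A=11 T=6 G=3 C=6): longest run = 4 ✓; GC 9/26 = 34.6%, outside 46.4–60.3% ✗; length 26 ✓ — fails.
F3 (28 nt, A=6 T=6 G=7 C=9): longest run = 4 ✓; GC 16/28 = 57.1% ✓; length 28 ✓ — passes.
F4 (26 nt, A=5 T=5 G=8 C=8): longest run = 2 ✓; GC 16/26 = 61.5%, outside 46.4–60.3% ✗; length 26 ✓ — fails.

F3 only.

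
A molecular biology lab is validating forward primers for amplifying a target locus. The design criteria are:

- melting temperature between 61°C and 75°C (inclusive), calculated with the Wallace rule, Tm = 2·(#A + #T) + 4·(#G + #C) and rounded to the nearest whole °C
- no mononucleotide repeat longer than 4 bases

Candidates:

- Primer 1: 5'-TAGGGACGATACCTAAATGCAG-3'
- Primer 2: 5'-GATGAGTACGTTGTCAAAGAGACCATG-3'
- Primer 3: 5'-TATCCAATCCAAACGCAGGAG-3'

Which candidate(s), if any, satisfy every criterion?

Primer 1 (22 nt, A=8 T=4 G=6 C=4): Tm = 2·12 + 4·10 = 64°C ✓; longest run = 3 ✓ — passes.
Primer 2 (27 nt, A=9 T=6 G=8 C=4): Tm = 2·15 + 4·12 = 78°C, outside 61–75°C ✗; longest run = 3 ✓ — fails.
Primer 3 (21 nt, A=8 T=3 G=4 C=6): Tm = 2·11 + 4·10 = 62°C ✓; longest run = 3 ✓ — passes.

Primer 1 and Primer 3.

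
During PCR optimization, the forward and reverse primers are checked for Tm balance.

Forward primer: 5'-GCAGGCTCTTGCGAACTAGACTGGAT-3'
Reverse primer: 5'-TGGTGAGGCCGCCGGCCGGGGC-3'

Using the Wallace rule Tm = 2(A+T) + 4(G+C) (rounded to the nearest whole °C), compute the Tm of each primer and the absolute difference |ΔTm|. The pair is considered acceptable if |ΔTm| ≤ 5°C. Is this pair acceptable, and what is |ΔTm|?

|ΔTm| = 2°C; the pair is acceptable.

Forward: A=6 T=6 G=8 C=6 → Tm = 2·12 + 4·14 = 80°C.
Reverse: A=1 T=2 G=12 C=7 → Tm = 2·3 + 4·19 = 82°C.
|ΔTm| = |80 − 82| = 2°C, ≤ 5°C.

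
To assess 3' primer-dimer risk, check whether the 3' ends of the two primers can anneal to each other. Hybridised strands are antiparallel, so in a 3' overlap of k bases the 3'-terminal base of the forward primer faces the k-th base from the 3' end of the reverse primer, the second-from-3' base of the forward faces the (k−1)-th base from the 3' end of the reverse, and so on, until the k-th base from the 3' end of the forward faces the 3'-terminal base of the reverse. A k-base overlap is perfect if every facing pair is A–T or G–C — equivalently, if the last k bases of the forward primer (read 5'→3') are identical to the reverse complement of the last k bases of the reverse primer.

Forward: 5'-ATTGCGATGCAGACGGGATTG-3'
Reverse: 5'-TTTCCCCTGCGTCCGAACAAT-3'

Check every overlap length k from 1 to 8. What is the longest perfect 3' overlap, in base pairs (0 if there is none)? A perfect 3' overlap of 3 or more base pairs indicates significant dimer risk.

Longest perfect overlap: 4 complementary base pairs; significant dimer risk (threshold 3).

Last 8 bases (5'→3') — forward …CGGGATTG, reverse …CGAACAAT.
Reverse complement of the reverse primer's last 8 bases: ATTGTTCG; its first k bases are the reverse complement of the reverse primer's last k bases, so a perfect k-base overlap needs the forward primer's last k bases to equal them.
Comparing (forward last k vs required): k=1: G vs A ✗; k=2: TG vs AT ✗; k=3: TTG vs ATT ✗; k=4: ATTG vs ATTG ✓; k=5: GATTG vs ATTGT ✗; k=6: GGATTG vs ATTGTT ✗; k=7: GGGATTG vs ATTGTTC ✗; k=8: CGGGATTG vs ATTGTTCG ✗.
Only k = 4 is perfect, so the longest perfect 3' overlap is 4.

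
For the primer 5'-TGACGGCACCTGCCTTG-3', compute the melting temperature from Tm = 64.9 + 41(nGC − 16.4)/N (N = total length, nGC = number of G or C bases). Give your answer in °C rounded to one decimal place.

51.9°C

Base counts: A=2, T=4, G=5, C=6; G+C = 11, N = 17.
Tm = 64.9 + 41·(11 − 16.4)/17 = 64.9 + -221.40/17 = 51.9°C.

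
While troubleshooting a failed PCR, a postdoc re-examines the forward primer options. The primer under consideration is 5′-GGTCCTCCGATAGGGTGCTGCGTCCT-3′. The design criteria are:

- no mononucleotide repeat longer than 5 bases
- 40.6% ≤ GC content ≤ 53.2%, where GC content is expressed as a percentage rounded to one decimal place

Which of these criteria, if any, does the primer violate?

Base counts: A=2, T=7, G=9, C=8 (length 26).
homopolymer run: longest run = 3 ✓
GC content: GC 17/26 = 65.4%, outside 40.6–53.2% ✗

Fails: GC content.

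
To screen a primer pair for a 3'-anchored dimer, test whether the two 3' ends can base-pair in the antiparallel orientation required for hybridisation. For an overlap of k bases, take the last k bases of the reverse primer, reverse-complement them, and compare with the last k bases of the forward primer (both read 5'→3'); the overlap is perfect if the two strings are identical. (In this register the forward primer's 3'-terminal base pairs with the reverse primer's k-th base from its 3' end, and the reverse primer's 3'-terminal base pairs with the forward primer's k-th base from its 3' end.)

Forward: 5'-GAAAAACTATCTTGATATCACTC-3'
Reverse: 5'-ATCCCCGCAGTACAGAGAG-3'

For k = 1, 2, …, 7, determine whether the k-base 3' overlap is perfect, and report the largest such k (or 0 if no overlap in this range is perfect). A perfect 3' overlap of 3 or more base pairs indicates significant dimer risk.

Last 7 bases (5'→3') — forward …ATCACTC, reverse …CAGAGAG.
Reverse complement of the reverse primer's last 7 bases: CTCTCTG; its first k bases are the reverse complement of the reverse primer's last k bases, so a perfect k-base overlap needs the forward primer's last k bases to equal them.
Comparing (forward last k vs required): k=1: C vs C ✓; k=2: TC vs CT ✗; k=3: CTC vs CTC ✓; k=4: ACTC vs CTCT ✗; k=5: CACTC vs CTCTC ✗; k=6: TCACTC vs CTCTCT ✗; k=7: ATCACTC vs CTCTCTG ✗.
Perfect overlaps at k = 1, 3; the largest is 3.

Longest perfect overlap: 3 complementary base pairs; significant dimer risk (threshold 3).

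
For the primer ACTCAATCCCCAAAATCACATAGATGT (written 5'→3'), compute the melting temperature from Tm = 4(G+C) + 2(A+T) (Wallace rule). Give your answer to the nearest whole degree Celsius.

74°C

Base counts: A=11, T=6, G=2, C=8 (length 27).
Tm = 2·(11+6) + 4·(2+8) = 2·17 + 4·10 = 34 + 40 = 74°C.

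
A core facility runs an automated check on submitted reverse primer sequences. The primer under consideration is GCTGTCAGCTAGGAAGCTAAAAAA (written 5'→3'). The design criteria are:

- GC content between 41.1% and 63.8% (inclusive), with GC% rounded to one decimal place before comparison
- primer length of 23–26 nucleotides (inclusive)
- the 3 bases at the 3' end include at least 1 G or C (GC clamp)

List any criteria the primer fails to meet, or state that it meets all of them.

Base counts: A=10, T=4, G=6, C=4 (length 24).
GC content: GC 10/24 = 41.7% ✓
length: length 24 ✓
GC clamp: 3' end AAA has 0 G/C, need ≥1 ✗

Fails: GC clamp.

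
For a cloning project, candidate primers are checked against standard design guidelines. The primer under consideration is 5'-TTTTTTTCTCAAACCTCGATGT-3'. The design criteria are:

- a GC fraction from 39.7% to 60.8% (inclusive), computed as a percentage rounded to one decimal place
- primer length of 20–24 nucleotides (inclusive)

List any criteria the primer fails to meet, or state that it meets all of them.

Base counts: A=4, T=11, G=2, C=5 (length 22).
GC content: GC 7/22 = 31.8%, outside 39.7–60.8% ✗
length: length 22 ✓

Fails: GC content.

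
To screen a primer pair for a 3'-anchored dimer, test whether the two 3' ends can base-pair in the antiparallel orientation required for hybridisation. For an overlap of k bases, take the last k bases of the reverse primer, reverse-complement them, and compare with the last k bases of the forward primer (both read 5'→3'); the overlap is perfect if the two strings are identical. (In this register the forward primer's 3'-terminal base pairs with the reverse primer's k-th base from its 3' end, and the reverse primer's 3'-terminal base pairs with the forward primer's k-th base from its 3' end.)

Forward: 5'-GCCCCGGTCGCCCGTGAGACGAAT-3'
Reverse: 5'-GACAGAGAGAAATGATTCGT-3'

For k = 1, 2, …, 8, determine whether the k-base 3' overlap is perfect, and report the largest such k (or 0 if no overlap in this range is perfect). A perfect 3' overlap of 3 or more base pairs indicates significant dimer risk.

Longest perfect overlap: 6 complementary base pairs; significant dimer risk (threshold 3).

Last 8 bases (5'→3') — forward …AGACGAAT, reverse …TGATTCGT.
Reverse complement of the reverse primer's last 8 bases: ACGAATCA; its first k bases are the reverse complement of the reverse primer's last k bases, so a perfect k-base overlap needs the forward primer's last k bases to equal them.
Comparing (forward last k vs required): k=1: T vs A ✗; k=2: AT vs AC ✗; k=3: AAT vs ACG ✗; k=4: GAAT vs ACGA ✗; k=5: CGAAT vs ACGAA ✗; k=6: ACGAAT vs ACGAAT ✓; k=7: GACGAAT vs ACGAATC ✗; k=8: AGACGAAT vs ACGAATCA ✗.
Only k = 6 is perfect, so the longest perfect 3' overlap is 6.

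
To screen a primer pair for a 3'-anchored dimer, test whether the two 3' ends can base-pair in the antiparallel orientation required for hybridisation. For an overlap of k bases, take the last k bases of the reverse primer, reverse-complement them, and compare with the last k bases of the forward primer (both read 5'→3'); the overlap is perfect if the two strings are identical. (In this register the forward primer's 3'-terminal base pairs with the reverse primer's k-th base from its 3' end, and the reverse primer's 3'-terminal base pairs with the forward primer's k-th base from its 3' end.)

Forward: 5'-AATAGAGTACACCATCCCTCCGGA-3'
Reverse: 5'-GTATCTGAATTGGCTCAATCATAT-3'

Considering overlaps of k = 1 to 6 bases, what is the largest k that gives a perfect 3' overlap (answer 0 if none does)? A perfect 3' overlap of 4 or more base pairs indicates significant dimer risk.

Longest perfect overlap: 1 complementary base pair; below the dimer-risk threshold (threshold 4).

Last 6 bases (5'→3') — forward …TCCGGA, reverse …TCATAT.
Reverse complement of the reverse primer's last 6 bases: ATATGA; its first k bases are the reverse complement of the reverse primer's last k bases, so a perfect k-base overlap needs the forward primer's last k bases to equal them.
Comparing (forward last k vs required): k=1: A vs A ✓; k=2: GA vs AT ✗; k=3: GGA vs ATA ✗; k=4: CGGA vs ATAT ✗; k=5: CCGGA vs ATATG ✗; k=6: TCCGGA vs ATATGA ✗.
Only k = 1 is perfect, so the longest perfect 3' overlap is 1.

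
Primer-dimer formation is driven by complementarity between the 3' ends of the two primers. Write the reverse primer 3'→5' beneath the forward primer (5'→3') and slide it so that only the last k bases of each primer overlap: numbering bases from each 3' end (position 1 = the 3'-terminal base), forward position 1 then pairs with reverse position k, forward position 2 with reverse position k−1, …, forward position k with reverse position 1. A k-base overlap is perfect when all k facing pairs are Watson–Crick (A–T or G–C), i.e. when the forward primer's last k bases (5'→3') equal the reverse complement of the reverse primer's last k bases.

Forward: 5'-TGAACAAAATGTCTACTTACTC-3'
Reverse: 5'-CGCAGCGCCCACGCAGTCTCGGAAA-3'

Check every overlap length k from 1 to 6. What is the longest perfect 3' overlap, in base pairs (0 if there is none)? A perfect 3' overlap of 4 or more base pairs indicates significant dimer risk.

Longest perfect overlap: 0 complementary base pairs; below the dimer-risk threshold (threshold 4).

Last 6 bases (5'→3') — forward …TTACTC, reverse …CGGAAA.
Reverse complement of the reverse primer's last 6 bases: TTTCCG; its first k bases are the reverse complement of the reverse primer's last k bases, so a perfect k-base overlap needs the forward primer's last k bases to equal them.
Comparing (forward last k vs required): k=1: C vs T ✗; k=2: TC vs TT ✗; k=3: CTC vs TTT ✗; k=4: ACTC vs TTTC ✗; k=5: TACTC vs TTTCC ✗; k=6: TTACTC vs TTTCCG ✗.
No overlap length from 1 to 6 is perfect, so the longest perfect 3' overlap is 0.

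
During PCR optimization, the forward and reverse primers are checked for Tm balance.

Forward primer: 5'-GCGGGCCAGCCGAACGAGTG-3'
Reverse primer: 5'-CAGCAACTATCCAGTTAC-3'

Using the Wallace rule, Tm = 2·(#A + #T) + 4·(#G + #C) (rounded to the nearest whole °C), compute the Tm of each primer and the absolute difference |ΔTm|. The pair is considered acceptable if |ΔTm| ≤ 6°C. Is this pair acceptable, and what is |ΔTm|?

Forward: A=4 T=1 G=9 C=6 → Tm = 2·5 + 4·15 = 70°C.
Reverse: A=6 T=4 G=2 C=6 → Tm = 2·10 + 4·8 = 52°C.
|ΔTm| = |70 − 52| = 18°C, > 6°C.

|ΔTm| = 18°C; the pair is not acceptable.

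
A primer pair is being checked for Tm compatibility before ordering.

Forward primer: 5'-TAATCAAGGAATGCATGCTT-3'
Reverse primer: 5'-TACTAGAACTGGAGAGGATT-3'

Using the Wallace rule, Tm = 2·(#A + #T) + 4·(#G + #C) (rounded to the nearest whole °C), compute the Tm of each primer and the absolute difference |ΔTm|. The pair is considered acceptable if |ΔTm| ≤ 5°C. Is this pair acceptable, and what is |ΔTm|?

Forward: A=7 T=6 G=4 C=3 → Tm = 2·13 + 4·7 = 54°C.
Reverse: A=7 T=5 G=6 C=2 → Tm = 2·12 + 4·8 = 56°C.
|ΔTm| = |54 − 56| = 2°C, ≤ 5°C.

|ΔTm| = 2°C; the pair is acceptable.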